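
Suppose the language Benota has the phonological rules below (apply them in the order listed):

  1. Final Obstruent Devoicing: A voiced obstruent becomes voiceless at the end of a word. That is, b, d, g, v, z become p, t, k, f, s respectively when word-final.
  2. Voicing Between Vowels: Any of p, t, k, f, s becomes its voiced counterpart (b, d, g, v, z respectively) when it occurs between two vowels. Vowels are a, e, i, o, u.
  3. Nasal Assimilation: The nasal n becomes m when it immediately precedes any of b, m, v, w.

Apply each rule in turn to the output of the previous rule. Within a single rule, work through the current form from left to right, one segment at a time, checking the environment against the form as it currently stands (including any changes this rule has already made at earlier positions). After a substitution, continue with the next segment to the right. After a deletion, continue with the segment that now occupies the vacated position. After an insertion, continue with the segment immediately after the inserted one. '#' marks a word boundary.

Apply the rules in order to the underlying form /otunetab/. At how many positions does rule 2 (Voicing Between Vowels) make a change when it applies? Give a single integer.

1 Final Obstruent Devoicing: [otunetab] → [otunetap]
2 Voicing Between Vowels: [otunetap] → [odunedap]
3 Nasal Assimilation: no change — [odunedap]
Rule 2 changed 2 position(s).

2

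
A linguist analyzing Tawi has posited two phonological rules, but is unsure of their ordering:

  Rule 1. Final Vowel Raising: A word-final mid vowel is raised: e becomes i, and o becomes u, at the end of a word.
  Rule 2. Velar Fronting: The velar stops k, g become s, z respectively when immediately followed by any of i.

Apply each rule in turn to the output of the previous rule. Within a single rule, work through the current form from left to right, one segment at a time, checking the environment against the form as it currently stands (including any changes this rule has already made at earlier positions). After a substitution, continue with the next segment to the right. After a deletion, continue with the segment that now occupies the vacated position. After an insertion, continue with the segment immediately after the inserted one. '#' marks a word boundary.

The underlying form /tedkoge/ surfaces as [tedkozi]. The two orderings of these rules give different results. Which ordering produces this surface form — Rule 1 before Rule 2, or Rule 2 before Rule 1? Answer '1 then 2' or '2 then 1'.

1 then 2

Order 1 then 2:
  1 Final Vowel Raising: [tedkoge] → [tedkogi]
  2 Velar Fronting: [tedkogi] → [tedkozi]
  result: [tedkozi]
Order 2 then 1:
  2 Velar Fronting: no change — [tedkoge]
  1 Final Vowel Raising: [tedkoge] → [tedkogi]
  result: [tedkogi]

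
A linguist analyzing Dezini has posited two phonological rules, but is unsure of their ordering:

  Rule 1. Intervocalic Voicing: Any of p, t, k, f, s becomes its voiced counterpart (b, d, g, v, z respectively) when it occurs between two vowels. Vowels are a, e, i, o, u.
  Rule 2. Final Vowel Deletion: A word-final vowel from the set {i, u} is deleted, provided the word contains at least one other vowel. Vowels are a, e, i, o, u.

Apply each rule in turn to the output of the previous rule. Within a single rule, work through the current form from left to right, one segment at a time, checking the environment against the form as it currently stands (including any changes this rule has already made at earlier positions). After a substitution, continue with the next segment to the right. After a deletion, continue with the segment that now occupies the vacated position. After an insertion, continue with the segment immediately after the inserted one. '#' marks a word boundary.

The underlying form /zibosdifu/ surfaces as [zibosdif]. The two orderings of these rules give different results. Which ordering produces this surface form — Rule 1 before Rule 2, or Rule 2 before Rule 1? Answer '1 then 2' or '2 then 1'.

2 then 1

Order 1 then 2:
  1 Intervocalic Voicing: [zibosdifu] → [zibosdivu]
  2 Final Vowel Deletion: [zibosdivu] → [zibosdiv]
  result: [zibosdiv]
Order 2 then 1:
  2 Final Vowel Deletion: [zibosdifu] → [zibosdif]
  1 Intervocalic Voicing: no change — [zibosdif]
  result: [zibosdif]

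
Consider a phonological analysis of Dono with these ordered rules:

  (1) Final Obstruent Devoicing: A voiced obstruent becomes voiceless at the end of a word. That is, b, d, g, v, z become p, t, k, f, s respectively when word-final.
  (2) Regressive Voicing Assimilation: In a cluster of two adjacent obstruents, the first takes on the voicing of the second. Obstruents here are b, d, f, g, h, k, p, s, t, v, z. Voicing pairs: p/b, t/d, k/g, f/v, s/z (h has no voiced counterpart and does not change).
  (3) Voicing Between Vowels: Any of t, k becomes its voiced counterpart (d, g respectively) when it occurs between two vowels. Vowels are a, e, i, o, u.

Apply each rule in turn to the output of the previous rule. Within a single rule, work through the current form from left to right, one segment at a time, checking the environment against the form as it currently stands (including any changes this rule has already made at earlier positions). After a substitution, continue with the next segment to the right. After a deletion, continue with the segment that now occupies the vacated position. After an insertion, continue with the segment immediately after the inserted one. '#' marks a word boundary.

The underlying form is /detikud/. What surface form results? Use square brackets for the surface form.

(1) Final Obstruent Devoicing: [detikud] → [detikut]
(2) Regressive Voicing Assimilation: no change — [detikut]
(3) Voicing Between Vowels: [detikut] → [dedigut]

[dedigut]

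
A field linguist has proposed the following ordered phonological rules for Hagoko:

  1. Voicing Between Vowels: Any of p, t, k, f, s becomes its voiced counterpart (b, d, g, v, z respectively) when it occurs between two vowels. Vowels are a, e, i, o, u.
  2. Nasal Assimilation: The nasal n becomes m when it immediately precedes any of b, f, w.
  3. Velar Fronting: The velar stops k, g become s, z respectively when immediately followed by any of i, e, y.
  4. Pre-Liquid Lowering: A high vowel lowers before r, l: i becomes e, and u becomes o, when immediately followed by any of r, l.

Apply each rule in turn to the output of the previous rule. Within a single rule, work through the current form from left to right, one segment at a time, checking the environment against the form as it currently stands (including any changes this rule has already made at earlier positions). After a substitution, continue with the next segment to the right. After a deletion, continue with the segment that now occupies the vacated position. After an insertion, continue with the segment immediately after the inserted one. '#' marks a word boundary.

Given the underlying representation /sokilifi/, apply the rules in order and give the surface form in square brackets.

1 Voicing Between Vowels: [sokilifi] → [sogilivi]
2 Nasal Assimilation: no change — [sogilivi]
3 Velar Fronting: [sogilivi] → [sozilivi]
4 Pre-Liquid Lowering: [sozilivi] → [sozelivi]

[sozelivi]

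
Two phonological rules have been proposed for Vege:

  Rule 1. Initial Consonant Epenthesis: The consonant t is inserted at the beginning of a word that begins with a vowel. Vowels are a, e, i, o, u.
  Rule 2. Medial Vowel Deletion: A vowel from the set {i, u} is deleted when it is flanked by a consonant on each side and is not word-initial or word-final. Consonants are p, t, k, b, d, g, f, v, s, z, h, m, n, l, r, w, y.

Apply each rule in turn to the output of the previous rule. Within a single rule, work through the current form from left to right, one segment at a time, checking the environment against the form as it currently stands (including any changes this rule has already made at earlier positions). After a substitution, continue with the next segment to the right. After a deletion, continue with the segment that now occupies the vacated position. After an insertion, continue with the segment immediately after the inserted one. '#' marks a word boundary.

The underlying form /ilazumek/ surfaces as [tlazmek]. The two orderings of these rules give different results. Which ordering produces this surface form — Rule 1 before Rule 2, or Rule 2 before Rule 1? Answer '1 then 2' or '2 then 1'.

1 then 2

Order 1 then 2:
  1 Initial Consonant Epenthesis: [ilazumek] → [tilazumek]
  2 Medial Vowel Deletion: [tilazumek] → [tlazmek]
  result: [tlazmek]
Order 2 then 1:
  2 Medial Vowel Deletion: [ilazumek] → [ilazmek]
  1 Initial Consonant Epenthesis: [ilazmek] → [tilazmek]
  result: [tilazmek]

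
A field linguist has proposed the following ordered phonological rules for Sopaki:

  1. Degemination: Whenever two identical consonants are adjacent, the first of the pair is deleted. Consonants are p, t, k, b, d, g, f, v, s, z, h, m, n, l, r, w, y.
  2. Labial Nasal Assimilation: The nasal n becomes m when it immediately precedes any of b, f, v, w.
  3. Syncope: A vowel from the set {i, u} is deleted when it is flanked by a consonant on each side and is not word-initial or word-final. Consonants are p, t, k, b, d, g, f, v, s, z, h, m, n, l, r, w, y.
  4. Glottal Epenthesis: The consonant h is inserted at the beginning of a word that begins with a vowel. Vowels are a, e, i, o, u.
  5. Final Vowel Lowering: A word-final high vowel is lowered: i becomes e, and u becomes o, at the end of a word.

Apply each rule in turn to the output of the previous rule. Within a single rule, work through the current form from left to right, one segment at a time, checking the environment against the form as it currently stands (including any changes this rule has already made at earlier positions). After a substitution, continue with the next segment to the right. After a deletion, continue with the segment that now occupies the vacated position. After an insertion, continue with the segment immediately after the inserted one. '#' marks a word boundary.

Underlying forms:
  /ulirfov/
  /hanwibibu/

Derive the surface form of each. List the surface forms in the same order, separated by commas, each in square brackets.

[hulrfov], [hamwbbo]

/ulirfov/:
  1 Degemination: no change — [ulirfov]
  2 Labial Nasal Assimilation: no change — [ulirfov]
  3 Syncope: [ulirfov] → [ulrfov]
  4 Glottal Epenthesis: [ulrfov] → [hulrfov]
  5 Final Vowel Lowering: no change — [hulrfov]
/hanwibibu/:
  1 Degemination: no change — [hanwibibu]
  2 Labial Nasal Assimilation: [hanwibibu] → [hamwibibu]
  3 Syncope: [hamwibibu] → [hamwbbu]
  4 Glottal Epenthesis: no change — [hamwbbu]
  5 Final Vowel Lowering: [hamwbbu] → [hamwbbo]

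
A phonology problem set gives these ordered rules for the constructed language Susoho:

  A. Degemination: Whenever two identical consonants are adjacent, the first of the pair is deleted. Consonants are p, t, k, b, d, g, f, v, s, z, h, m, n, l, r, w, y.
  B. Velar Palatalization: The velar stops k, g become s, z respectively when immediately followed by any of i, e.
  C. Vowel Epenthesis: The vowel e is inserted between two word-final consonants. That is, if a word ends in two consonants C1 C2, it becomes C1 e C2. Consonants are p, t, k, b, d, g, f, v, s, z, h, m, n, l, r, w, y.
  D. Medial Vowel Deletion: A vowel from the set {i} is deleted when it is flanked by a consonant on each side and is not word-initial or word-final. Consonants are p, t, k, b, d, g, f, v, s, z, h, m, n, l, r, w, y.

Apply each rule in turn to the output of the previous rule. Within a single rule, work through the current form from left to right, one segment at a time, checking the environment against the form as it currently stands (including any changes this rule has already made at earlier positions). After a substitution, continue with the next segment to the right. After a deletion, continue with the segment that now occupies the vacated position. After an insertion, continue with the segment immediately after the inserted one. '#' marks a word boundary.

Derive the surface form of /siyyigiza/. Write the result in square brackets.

A Degemination: [siyyigiza] → [siyigiza]
B Velar Palatalization: [siyigiza] → [siyiziza]
C Vowel Epenthesis: no change — [siyiziza]
D Medial Vowel Deletion: [siyiziza] → [syzza]

[syzza]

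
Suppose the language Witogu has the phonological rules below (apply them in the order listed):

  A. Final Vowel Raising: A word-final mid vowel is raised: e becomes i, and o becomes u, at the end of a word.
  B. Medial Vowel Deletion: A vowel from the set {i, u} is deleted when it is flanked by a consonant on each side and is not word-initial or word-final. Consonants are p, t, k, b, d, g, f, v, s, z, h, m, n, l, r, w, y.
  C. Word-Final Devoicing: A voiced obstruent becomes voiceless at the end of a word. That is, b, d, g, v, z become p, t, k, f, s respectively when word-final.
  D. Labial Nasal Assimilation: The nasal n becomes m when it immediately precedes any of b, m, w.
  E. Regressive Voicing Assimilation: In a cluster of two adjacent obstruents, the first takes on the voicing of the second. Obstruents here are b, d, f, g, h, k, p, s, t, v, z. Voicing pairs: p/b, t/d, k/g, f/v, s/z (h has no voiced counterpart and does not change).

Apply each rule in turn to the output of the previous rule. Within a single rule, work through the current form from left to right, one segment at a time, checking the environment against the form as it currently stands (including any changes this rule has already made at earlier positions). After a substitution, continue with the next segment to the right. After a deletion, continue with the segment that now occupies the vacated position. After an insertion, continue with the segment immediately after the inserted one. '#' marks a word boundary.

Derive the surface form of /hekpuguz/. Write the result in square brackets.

A Final Vowel Raising: no change — [hekpuguz]
B Medial Vowel Deletion: [hekpuguz] → [hekpgz]
C Word-Final Devoicing: [hekpgz] → [hekpgs]
D Labial Nasal Assimilation: no change — [hekpgs]
E Regressive Voicing Assimilation: [hekpgs] → [hekbks]

[hekbks]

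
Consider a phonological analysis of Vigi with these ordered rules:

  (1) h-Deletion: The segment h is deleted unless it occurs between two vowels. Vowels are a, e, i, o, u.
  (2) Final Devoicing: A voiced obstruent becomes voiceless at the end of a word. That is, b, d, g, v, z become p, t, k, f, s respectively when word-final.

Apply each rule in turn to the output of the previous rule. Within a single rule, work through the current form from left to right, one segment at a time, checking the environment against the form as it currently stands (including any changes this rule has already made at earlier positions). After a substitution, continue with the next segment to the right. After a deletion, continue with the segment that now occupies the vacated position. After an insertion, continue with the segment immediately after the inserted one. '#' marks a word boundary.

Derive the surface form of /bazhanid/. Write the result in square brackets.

[bazanit]

(1) h-Deletion: [bazhanid] → [bazanid]
(2) Final Devoicing: [bazanid] → [bazanit]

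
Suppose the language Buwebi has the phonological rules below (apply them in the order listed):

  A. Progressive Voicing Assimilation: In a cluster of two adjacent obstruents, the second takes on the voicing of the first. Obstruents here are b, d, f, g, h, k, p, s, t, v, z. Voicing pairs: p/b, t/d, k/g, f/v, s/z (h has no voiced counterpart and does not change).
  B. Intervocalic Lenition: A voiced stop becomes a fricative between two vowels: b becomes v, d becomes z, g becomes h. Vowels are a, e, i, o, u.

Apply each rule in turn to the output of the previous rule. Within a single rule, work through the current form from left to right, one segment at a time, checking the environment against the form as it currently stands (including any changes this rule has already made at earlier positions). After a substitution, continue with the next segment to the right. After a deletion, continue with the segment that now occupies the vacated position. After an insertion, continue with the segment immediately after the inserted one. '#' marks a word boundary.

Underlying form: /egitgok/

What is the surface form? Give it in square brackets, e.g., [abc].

A Progressive Voicing Assimilation: [egitgok] → [egitkok]
B Intervocalic Lenition: [egitkok] → [ehitkok]

[ehitkok]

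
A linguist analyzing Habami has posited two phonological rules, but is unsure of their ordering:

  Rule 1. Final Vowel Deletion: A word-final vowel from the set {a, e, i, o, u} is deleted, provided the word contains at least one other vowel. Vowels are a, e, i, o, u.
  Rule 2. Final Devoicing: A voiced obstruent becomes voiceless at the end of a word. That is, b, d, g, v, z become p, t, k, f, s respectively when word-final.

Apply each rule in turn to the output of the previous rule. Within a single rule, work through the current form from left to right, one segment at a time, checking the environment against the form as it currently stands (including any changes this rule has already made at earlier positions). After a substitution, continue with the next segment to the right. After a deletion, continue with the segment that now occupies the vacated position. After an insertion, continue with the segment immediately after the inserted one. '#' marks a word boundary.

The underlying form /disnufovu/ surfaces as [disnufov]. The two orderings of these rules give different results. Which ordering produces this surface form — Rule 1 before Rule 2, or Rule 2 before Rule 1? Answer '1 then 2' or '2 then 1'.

Order 1 then 2:
  1 Final Vowel Deletion: [disnufovu] → [disnufov]
  2 Final Devoicing: [disnufov] → [disnufof]
  result: [disnufof]
Order 2 then 1:
  2 Final Devoicing: no change — [disnufovu]
  1 Final Vowel Deletion: [disnufovu] → [disnufov]
  result: [disnufov]

2 then 1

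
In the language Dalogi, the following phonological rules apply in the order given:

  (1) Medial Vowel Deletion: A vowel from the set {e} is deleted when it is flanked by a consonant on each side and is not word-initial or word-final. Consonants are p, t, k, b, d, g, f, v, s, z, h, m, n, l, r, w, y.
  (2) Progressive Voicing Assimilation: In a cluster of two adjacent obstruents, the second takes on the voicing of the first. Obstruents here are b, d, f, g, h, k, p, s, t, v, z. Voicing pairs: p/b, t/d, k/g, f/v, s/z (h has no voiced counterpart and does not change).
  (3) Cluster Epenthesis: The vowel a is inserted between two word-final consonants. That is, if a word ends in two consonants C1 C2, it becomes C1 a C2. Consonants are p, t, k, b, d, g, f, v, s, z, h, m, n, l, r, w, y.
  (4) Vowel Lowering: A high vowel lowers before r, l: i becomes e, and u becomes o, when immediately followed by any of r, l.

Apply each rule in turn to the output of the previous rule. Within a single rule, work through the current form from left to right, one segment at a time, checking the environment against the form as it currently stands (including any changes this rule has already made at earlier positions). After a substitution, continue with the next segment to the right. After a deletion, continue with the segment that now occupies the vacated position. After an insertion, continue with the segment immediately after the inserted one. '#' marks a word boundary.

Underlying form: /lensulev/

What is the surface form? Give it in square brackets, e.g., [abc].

[lnsolav]

(1) Medial Vowel Deletion: [lensulev] → [lnsulv]
(2) Progressive Voicing Assimilation: no change — [lnsulv]
(3) Cluster Epenthesis: [lnsulv] → [lnsulav]
(4) Vowel Lowering: [lnsulav] → [lnsolav]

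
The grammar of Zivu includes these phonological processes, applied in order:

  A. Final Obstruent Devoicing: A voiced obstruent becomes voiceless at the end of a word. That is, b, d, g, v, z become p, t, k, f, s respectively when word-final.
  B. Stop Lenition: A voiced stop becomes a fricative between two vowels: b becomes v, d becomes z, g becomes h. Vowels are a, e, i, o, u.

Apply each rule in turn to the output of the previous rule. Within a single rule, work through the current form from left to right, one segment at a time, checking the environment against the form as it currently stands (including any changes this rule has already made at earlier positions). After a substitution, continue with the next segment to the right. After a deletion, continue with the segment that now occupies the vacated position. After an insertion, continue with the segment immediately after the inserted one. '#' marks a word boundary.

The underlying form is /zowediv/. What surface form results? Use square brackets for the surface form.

A Final Obstruent Devoicing: [zowediv] → [zowedif]
B Stop Lenition: [zowedif] → [zowezif]

[zowezif]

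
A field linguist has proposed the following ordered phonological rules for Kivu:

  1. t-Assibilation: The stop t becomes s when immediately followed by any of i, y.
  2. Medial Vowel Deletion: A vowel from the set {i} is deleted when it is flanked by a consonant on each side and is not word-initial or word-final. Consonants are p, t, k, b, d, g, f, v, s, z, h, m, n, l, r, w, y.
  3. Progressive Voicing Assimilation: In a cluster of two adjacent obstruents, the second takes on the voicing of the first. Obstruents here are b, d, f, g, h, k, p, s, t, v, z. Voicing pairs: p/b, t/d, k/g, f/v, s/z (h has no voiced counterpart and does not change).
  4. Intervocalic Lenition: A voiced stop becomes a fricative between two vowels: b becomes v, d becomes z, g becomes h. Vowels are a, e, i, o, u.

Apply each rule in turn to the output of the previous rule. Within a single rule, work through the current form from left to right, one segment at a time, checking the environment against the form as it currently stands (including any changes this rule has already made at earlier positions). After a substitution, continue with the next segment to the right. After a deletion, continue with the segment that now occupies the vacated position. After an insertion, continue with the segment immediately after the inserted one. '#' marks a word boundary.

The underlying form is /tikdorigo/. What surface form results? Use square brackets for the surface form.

1 t-Assibilation: [tikdorigo] → [sikdorigo]
2 Medial Vowel Deletion: [sikdorigo] → [skdorgo]
3 Progressive Voicing Assimilation: [skdorgo] → [sktorgo]
4 Intervocalic Lenition: no change — [sktorgo]

[sktorgo]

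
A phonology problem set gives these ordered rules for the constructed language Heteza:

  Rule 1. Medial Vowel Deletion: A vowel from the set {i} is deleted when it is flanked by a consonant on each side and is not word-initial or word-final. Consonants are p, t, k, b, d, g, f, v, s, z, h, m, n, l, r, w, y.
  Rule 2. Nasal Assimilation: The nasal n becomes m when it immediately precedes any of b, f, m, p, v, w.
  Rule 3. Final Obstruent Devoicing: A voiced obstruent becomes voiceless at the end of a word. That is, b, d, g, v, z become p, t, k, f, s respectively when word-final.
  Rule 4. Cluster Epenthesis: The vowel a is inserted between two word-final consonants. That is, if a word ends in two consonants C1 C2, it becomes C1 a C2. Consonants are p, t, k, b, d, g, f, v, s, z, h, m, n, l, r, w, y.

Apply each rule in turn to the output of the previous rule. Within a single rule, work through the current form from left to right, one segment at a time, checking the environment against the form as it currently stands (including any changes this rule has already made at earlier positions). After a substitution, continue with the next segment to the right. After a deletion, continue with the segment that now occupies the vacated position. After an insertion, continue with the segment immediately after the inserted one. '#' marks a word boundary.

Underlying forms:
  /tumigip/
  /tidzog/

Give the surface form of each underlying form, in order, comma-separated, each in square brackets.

/tumigip/:
  Rule 1 Medial Vowel Deletion: [tumigip] → [tumgp]
  Rule 2 Nasal Assimilation: no change — [tumgp]
  Rule 3 Final Obstruent Devoicing: no change — [tumgp]
  Rule 4 Cluster Epenthesis: [tumgp] → [tumgap]
/tidzog/:
  Rule 1 Medial Vowel Deletion: [tidzog] → [tdzog]
  Rule 2 Nasal Assimilation: no change — [tdzog]
  Rule 3 Final Obstruent Devoicing: [tdzog] → [tdzok]
  Rule 4 Cluster Epenthesis: no change — [tdzok]

[tumgap], [tdzok]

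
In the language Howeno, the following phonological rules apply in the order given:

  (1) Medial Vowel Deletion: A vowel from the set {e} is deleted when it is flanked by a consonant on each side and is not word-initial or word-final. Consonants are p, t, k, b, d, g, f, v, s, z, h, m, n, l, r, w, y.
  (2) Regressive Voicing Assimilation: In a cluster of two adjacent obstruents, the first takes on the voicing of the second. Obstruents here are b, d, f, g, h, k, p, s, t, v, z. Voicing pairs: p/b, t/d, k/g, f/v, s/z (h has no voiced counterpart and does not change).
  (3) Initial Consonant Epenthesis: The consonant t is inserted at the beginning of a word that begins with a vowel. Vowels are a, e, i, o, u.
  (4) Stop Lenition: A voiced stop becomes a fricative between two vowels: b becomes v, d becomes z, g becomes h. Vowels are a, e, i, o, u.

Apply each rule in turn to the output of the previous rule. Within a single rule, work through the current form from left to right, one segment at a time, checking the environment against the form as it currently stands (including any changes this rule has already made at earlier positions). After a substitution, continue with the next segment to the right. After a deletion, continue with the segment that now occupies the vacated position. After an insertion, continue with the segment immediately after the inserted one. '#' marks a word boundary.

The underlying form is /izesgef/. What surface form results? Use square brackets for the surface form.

(1) Medial Vowel Deletion: [izesgef] → [izsgf]
(2) Regressive Voicing Assimilation: [izsgf] → [iszkf]
(3) Initial Consonant Epenthesis: [iszkf] → [tiszkf]
(4) Stop Lenition: no change — [tiszkf]

[tiszkf]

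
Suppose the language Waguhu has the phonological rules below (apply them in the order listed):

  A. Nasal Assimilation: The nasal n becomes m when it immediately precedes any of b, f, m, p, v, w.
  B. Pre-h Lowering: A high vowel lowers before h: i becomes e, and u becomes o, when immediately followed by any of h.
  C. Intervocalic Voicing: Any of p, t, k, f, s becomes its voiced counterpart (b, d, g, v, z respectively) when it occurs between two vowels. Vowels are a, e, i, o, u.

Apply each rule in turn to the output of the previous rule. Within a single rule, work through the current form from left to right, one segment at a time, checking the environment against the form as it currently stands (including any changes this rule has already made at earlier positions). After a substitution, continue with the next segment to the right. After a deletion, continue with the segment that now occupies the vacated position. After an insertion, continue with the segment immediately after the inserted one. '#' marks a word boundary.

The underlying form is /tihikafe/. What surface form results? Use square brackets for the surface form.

[tehigave]

A Nasal Assimilation: no change — [tihikafe]
B Pre-h Lowering: [tihikafe] → [tehikafe]
C Intervocalic Voicing: [tehikafe] → [tehigave]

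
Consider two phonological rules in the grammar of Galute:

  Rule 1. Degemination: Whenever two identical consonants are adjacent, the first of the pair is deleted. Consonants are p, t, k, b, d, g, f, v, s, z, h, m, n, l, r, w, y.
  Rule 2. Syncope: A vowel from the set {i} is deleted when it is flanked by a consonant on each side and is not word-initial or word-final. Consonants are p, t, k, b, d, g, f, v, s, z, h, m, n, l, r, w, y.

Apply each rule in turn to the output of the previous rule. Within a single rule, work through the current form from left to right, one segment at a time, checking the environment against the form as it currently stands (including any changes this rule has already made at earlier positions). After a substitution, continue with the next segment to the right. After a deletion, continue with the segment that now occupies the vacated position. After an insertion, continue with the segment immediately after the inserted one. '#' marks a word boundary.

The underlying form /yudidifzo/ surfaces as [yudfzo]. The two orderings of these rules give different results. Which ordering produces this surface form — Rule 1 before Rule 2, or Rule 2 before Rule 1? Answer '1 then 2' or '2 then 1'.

2 then 1

Order 1 then 2:
  1 Degemination: no change — [yudidifzo]
  2 Syncope: [yudidifzo] → [yuddfzo]
  result: [yuddfzo]
Order 2 then 1:
  2 Syncope: [yudidifzo] → [yuddfzo]
  1 Degemination: [yuddfzo] → [yudfzo]
  result: [yudfzo]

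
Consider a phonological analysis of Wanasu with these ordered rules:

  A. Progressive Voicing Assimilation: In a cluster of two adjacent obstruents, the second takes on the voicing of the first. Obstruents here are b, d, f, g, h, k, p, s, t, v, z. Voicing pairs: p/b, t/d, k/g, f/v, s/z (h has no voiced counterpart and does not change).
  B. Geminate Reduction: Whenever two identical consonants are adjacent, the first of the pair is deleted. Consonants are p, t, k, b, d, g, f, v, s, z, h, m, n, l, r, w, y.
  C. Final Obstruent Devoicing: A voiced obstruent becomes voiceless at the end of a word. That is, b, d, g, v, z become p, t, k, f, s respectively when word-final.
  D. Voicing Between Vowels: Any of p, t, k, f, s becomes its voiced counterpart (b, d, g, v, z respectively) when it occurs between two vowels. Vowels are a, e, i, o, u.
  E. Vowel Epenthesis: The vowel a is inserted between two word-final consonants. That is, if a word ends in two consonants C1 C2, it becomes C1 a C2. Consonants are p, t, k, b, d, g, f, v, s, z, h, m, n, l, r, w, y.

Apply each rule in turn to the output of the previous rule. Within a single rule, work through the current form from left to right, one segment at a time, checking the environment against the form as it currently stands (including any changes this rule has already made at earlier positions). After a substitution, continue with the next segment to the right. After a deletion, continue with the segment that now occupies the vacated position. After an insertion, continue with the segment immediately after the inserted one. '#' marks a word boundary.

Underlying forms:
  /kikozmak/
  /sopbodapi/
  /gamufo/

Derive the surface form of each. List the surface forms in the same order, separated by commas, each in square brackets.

[kigozmak], [sobodabi], [gamuvo]

/kikozmak/:
  A Progressive Voicing Assimilation: no change — [kikozmak]
  B Geminate Reduction: no change — [kikozmak]
  C Final Obstruent Devoicing: no change — [kikozmak]
  D Voicing Between Vowels: [kikozmak] → [kigozmak]
  E Vowel Epenthesis: no change — [kigozmak]
/sopbodapi/:
  A Progressive Voicing Assimilation: [sopbodapi] → [soppodapi]
  B Geminate Reduction: [soppodapi] → [sopodapi]
  C Final Obstruent Devoicing: no change — [sopodapi]
  D Voicing Between Vowels: [sopodapi] → [sobodabi]
  E Vowel Epenthesis: no change — [sobodabi]
/gamufo/:
  A Progressive Voicing Assimilation: no change — [gamufo]
  B Geminate Reduction: no change — [gamufo]
  C Final Obstruent Devoicing: no change — [gamufo]
  D Voicing Between Vowels: [gamufo] → [gamuvo]
  E Vowel Epenthesis: no change — [gamuvo]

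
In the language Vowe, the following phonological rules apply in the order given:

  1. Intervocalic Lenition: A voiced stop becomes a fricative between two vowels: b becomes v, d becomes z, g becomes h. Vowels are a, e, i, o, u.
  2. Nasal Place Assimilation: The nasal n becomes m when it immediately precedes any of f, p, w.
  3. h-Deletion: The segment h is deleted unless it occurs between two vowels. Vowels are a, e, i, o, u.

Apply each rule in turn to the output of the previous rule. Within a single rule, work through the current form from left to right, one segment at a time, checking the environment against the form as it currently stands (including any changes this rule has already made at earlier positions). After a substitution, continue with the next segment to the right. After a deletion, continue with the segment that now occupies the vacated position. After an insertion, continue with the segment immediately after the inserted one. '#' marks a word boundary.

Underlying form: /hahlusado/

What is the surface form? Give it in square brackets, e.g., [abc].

1 Intervocalic Lenition: [hahlusado] → [hahlusazo]
2 Nasal Place Assimilation: no change — [hahlusazo]
3 h-Deletion: [hahlusazo] → [alusazo]

[alusazo]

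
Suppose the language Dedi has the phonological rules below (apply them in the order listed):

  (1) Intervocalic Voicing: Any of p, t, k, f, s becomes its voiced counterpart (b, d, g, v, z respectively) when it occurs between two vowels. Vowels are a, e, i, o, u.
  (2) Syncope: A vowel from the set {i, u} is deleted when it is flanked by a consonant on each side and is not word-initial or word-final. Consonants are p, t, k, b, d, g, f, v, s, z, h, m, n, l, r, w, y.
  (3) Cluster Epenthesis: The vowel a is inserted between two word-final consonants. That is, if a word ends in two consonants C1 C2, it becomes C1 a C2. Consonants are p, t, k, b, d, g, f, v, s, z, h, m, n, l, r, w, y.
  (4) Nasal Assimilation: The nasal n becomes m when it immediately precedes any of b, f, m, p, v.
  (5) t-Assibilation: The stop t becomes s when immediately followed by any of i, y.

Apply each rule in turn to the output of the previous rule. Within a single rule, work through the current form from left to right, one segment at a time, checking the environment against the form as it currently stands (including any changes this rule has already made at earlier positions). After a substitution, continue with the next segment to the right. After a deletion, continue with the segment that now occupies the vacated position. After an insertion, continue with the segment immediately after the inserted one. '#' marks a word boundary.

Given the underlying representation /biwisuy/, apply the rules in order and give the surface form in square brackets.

(1) Intervocalic Voicing: [biwisuy] → [biwizuy]
(2) Syncope: [biwizuy] → [bwzy]
(3) Cluster Epenthesis: [bwzy] → [bwzay]
(4) Nasal Assimilation: no change — [bwzay]
(5) t-Assibilation: no change — [bwzay]

[bwzay]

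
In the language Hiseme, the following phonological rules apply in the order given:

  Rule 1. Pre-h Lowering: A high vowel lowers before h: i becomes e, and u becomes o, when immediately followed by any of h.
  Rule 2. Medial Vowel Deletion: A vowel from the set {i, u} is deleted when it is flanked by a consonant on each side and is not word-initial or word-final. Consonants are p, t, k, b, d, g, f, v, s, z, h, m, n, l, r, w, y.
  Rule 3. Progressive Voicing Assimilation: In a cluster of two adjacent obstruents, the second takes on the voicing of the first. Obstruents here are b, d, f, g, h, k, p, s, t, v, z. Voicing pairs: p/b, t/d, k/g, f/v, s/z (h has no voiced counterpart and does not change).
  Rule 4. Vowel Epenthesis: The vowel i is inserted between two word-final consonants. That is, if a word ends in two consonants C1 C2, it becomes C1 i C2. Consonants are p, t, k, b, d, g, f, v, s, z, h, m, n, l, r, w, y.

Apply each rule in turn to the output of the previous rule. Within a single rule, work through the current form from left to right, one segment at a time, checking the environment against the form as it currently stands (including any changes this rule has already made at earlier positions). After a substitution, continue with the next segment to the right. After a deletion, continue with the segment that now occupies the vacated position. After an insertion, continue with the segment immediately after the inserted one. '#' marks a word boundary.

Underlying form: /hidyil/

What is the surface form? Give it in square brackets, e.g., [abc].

Rule 1 Pre-h Lowering: no change — [hidyil]
Rule 2 Medial Vowel Deletion: [hidyil] → [hdyl]
Rule 3 Progressive Voicing Assimilation: [hdyl] → [htyl]
Rule 4 Vowel Epenthesis: [htyl] → [htyil]

[htyil]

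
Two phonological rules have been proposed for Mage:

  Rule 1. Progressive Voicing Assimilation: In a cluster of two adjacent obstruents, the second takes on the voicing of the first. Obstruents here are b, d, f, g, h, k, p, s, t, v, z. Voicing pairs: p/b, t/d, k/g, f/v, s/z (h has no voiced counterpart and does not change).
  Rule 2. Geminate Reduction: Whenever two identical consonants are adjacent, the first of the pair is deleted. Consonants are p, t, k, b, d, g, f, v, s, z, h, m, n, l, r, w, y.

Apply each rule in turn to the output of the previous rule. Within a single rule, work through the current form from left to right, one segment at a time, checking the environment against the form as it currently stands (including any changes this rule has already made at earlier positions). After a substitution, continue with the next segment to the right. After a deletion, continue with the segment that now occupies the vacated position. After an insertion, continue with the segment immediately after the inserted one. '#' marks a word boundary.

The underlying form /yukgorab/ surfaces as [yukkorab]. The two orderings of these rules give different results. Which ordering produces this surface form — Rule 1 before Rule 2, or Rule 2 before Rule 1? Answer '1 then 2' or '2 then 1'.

2 then 1

Order 1 then 2:
  1 Progressive Voicing Assimilation: [yukgorab] → [yukkorab]
  2 Geminate Reduction: [yukkorab] → [yukorab]
  result: [yukorab]
Order 2 then 1:
  2 Geminate Reduction: no change — [yukgorab]
  1 Progressive Voicing Assimilation: [yukgorab] → [yukkorab]
  result: [yukkorab]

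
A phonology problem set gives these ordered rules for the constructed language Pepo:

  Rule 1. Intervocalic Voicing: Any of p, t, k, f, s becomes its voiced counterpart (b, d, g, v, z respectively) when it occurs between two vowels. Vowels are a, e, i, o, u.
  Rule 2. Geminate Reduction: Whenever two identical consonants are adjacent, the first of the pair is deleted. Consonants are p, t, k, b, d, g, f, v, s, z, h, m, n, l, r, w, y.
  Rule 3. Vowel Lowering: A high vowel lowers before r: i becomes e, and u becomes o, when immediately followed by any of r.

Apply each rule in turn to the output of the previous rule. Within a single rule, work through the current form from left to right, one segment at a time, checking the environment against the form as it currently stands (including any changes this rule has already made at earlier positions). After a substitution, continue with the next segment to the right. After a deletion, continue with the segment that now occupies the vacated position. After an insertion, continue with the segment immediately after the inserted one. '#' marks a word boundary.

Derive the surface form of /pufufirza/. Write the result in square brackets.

Rule 1 Intervocalic Voicing: [pufufirza] → [puvuvirza]
Rule 2 Geminate Reduction: no change — [puvuvirza]
Rule 3 Vowel Lowering: [puvuvirza] → [puvuverza]

[puvuverza]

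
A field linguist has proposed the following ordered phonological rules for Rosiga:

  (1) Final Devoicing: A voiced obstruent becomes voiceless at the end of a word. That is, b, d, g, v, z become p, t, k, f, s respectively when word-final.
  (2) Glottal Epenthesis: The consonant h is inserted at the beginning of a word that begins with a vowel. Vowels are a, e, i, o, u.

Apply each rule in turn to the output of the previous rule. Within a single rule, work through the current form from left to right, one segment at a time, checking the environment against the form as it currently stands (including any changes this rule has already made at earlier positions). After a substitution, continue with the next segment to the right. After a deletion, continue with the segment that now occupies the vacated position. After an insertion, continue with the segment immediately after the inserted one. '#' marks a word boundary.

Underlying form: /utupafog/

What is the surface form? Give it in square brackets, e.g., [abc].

[hutupafok]

(1) Final Devoicing: [utupafog] → [utupafok]
(2) Glottal Epenthesis: [utupafok] → [hutupafok]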